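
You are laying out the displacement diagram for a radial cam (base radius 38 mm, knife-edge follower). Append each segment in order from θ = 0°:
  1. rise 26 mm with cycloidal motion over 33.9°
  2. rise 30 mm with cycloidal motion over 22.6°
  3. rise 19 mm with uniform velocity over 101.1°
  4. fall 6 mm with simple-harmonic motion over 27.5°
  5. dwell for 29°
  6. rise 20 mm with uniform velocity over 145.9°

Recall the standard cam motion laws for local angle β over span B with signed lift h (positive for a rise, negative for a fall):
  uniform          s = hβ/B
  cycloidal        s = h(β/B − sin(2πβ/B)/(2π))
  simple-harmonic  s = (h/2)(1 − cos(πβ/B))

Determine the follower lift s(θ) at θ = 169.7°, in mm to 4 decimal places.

seg 1 [0°–33.9°] cycloidal, h=26: full span → s += 26 → s = 26.0000
seg 2 [33.9°–56.5°] cycloidal, h=30: full span → s += 30 → s = 56.0000
seg 3 [56.5°–157.6°] uniform, h=19: full span → s += 19 → s = 75.0000
seg 4 [157.6°–185.1°] simple-harmonic, h=-6: θ=169.7° here. β=12.1, B=27.5. -6/2·(1 − cos(π·0.4400)) = -2.4379 → s = 72.5621

72.5621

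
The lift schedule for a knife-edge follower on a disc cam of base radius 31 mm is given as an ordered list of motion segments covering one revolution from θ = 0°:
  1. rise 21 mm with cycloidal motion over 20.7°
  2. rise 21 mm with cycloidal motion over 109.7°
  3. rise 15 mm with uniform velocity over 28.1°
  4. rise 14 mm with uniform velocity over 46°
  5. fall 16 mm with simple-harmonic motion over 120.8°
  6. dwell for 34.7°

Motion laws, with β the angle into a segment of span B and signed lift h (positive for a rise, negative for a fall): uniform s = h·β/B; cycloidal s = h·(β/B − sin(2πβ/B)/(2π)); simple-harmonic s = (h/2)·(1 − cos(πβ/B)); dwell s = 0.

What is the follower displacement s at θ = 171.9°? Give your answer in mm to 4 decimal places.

seg 1 [0°–20.7°] cycloidal, h=21: full span → s += 21 → s = 21.0000
seg 2 [20.7°–130.4°] cycloidal, h=21: full span → s += 21 → s = 42.0000
seg 3 [130.4°–158.5°] uniform, h=15: full span → s += 15 → s = 57.0000
seg 4 [158.5°–204.5°] uniform, h=14: θ=171.9° here. β=13.4, B=46. 14·13.4/46 = 4.0783 → s = 61.0783

61.0783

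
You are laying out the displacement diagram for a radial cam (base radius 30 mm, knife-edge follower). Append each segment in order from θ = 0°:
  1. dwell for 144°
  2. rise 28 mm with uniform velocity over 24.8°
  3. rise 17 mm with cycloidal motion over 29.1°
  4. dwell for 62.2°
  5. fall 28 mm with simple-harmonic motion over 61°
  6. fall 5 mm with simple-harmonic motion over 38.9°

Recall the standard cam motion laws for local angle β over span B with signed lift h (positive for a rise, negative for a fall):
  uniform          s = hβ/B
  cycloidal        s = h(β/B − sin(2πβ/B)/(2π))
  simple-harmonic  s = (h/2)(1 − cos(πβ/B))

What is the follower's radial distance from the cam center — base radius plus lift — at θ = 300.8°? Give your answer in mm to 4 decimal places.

seg 1 [0°–144°] dwell: s stays 0.0000
seg 2 [144°–168.8°] uniform, h=28: full span → s += 28 → s = 28.0000
seg 3 [168.8°–197.9°] cycloidal, h=17: full span → s += 17 → s = 45.0000
seg 4 [197.9°–260.1°] dwell: s stays 45.0000
seg 5 [260.1°–321.1°] simple-harmonic, h=-28: θ=300.8° here. β=40.7, B=61. -28/2·(1 − cos(π·0.6672)) = -21.0208 → s = 23.9792
radial distance = base radius + s = 30 + 23.9792 = 53.9792

53.9792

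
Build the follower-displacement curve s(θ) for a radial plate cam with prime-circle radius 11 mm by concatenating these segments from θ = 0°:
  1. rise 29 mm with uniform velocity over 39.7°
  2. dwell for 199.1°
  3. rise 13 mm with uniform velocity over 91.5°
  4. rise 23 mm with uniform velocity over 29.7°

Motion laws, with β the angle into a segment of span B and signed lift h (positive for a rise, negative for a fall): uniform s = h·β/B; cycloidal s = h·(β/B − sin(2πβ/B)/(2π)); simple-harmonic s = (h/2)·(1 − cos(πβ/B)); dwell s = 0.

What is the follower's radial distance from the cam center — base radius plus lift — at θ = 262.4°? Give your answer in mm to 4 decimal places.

seg 1 [0°–39.7°] uniform, h=29: full span → s += 29 → s = 29.0000
seg 2 [39.7°–238.8°] dwell: s stays 29.0000
seg 3 [238.8°–330.3°] uniform, h=13: θ=262.4° here. β=23.6, B=91.5. 13·23.6/91.5 = 3.3530 → s = 32.3530
radial distance = base radius + s = 11 + 32.3530 = 43.3530

43.3530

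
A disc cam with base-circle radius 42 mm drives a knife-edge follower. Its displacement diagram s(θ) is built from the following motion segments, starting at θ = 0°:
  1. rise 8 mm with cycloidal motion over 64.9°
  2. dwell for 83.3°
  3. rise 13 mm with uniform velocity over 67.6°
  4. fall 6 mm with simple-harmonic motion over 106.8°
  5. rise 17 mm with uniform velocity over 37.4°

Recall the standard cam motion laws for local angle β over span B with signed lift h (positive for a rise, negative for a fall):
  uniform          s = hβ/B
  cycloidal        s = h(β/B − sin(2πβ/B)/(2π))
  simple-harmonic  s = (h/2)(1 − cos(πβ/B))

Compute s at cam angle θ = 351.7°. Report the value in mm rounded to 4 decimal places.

seg 1 [0°–64.9°] cycloidal, h=8: full span → s += 8 → s = 8.0000
seg 2 [64.9°–148.2°] dwell: s stays 8.0000
seg 3 [148.2°–215.8°] uniform, h=13: full span → s += 13 → s = 21.0000
seg 4 [215.8°–322.6°] simple-harmonic, h=-6: full span → s += -6 → s = 15.0000
seg 5 [322.6°–360°] uniform, h=17: θ=351.7° here. β=29.1, B=37.4. 17·29.1/37.4 = 13.2273 → s = 28.2273

28.2273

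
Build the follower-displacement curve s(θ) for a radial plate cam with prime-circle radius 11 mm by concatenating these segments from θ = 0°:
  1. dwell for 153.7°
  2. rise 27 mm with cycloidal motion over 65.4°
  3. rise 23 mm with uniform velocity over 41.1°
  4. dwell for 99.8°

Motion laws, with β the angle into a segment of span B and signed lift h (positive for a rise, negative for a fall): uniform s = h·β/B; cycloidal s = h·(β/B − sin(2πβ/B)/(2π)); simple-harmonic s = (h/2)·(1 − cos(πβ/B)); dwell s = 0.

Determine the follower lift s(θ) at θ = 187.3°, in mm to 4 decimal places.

seg 1 [0°–153.7°] dwell: s stays 0.0000
seg 2 [153.7°–219.1°] cycloidal, h=27: θ=187.3° here. β=33.6, B=65.4. 27·(0.5138 − sin(2π·0.5138)/(2π)) = 14.2427 → s = 14.2427

14.2427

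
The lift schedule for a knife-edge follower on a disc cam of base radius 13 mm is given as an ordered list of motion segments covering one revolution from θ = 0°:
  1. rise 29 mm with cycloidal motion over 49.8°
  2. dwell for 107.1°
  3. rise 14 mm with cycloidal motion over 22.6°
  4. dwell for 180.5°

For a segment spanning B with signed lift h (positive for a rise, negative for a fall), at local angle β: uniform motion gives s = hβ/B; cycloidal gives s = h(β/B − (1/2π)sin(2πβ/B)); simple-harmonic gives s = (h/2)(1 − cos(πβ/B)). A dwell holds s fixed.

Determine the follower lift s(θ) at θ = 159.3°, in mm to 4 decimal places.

seg 1 [0°–49.8°] cycloidal, h=29: full span → s += 29 → s = 29.0000
seg 2 [49.8°–156.9°] dwell: s stays 29.0000
seg 3 [156.9°–179.5°] cycloidal, h=14: θ=159.3° here. β=2.4, B=22.6. 14·(0.1062 − sin(2π·0.1062)/(2π)) = 0.1079 → s = 29.1079

29.1079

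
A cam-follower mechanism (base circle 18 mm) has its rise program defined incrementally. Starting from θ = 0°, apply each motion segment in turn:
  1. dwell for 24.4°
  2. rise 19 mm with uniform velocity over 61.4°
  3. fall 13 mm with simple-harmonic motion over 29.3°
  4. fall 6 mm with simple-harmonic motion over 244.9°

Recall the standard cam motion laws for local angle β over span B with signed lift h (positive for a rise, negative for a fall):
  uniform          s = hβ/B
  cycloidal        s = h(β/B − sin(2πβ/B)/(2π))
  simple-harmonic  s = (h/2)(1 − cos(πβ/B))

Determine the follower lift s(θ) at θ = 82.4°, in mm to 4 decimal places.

seg 1 [0°–24.4°] dwell: s stays 0.0000
seg 2 [24.4°–85.8°] uniform, h=19: θ=82.4° here. β=58, B=61.4. 19·58/61.4 = 17.9479 → s = 17.9479

17.9479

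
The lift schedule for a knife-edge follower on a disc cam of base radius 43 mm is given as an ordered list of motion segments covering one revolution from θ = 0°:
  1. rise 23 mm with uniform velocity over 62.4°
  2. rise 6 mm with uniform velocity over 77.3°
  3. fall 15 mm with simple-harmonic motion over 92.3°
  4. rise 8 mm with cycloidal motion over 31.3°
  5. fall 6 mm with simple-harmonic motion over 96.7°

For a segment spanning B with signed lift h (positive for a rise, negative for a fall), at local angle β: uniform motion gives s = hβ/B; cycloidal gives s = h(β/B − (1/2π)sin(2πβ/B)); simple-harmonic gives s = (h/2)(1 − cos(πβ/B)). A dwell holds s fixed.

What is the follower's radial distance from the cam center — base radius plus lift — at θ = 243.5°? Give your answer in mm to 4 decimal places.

seg 1 [0°–62.4°] uniform, h=23: full span → s += 23 → s = 23.0000
seg 2 [62.4°–139.7°] uniform, h=6: full span → s += 6 → s = 29.0000
seg 3 [139.7°–232°] simple-harmonic, h=-15: full span → s += -15 → s = 14.0000
seg 4 [232°–263.3°] cycloidal, h=8: θ=243.5° here. β=11.5, B=31.3. 8·(0.3674 − sin(2π·0.3674)/(2π)) = 1.9971 → s = 15.9971
radial distance = base radius + s = 43 + 15.9971 = 58.9971

58.9971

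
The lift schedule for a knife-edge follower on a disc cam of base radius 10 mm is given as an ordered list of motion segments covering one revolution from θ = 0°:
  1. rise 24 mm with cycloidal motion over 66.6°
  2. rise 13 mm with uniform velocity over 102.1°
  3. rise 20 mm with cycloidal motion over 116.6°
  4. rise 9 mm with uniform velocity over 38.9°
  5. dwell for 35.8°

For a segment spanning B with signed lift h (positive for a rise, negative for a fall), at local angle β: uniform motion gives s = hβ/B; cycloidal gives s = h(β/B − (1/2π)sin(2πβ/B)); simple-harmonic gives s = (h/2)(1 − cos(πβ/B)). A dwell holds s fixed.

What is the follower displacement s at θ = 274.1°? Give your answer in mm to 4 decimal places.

seg 1 [0°–66.6°] cycloidal, h=24: full span → s += 24 → s = 24.0000
seg 2 [66.6°–168.7°] uniform, h=13: full span → s += 13 → s = 37.0000
seg 3 [168.7°–285.3°] cycloidal, h=20: θ=274.1° here. β=105.4, B=116.6. 20·(0.9039 − sin(2π·0.9039)/(2π)) = 19.8855 → s = 56.8855

56.8855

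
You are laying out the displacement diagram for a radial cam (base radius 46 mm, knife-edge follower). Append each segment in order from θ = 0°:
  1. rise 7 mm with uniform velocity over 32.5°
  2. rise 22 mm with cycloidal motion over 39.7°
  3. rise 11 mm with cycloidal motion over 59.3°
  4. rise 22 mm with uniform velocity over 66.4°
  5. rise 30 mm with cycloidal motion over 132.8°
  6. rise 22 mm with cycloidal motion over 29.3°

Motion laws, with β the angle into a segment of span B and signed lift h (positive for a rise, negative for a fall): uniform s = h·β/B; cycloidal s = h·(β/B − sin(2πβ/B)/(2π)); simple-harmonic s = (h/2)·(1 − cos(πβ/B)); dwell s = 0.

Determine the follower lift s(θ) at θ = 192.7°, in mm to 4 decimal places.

seg 1 [0°–32.5°] uniform, h=7: full span → s += 7 → s = 7.0000
seg 2 [32.5°–72.2°] cycloidal, h=22: full span → s += 22 → s = 29.0000
seg 3 [72.2°–131.5°] cycloidal, h=11: full span → s += 11 → s = 40.0000
seg 4 [131.5°–197.9°] uniform, h=22: θ=192.7° here. β=61.2, B=66.4. 22·61.2/66.4 = 20.2771 → s = 60.2771

60.2771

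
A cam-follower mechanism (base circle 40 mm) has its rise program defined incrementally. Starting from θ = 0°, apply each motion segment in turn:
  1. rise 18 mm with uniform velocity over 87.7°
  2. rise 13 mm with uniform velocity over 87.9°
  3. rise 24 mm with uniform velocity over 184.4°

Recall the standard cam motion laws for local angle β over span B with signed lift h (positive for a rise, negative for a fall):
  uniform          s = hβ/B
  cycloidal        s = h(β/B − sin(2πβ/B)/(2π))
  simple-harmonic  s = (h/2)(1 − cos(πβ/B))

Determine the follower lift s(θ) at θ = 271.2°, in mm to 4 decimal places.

seg 1 [0°–87.7°] uniform, h=18: full span → s += 18 → s = 18.0000
seg 2 [87.7°–175.6°] uniform, h=13: full span → s += 13 → s = 31.0000
seg 3 [175.6°–360°] uniform, h=24: θ=271.2° here. β=95.6, B=184.4. 24·95.6/184.4 = 12.4425 → s = 43.4425

43.4425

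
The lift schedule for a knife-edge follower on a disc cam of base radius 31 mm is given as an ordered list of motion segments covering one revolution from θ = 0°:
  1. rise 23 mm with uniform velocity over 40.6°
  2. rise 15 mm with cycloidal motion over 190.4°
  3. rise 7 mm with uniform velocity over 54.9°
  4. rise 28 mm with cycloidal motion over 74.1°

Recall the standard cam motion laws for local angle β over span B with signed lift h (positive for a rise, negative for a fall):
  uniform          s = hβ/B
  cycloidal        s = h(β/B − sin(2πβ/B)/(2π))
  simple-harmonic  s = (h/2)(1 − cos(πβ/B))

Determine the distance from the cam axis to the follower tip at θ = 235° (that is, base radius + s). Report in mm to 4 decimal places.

seg 1 [0°–40.6°] uniform, h=23: full span → s += 23 → s = 23.0000
seg 2 [40.6°–231°] cycloidal, h=15: full span → s += 15 → s = 38.0000
seg 3 [231°–285.9°] uniform, h=7: θ=235° here. β=4, B=54.9. 7·4/54.9 = 0.5100 → s = 38.5100
radial distance = base radius + s = 31 + 38.5100 = 69.5100

69.5100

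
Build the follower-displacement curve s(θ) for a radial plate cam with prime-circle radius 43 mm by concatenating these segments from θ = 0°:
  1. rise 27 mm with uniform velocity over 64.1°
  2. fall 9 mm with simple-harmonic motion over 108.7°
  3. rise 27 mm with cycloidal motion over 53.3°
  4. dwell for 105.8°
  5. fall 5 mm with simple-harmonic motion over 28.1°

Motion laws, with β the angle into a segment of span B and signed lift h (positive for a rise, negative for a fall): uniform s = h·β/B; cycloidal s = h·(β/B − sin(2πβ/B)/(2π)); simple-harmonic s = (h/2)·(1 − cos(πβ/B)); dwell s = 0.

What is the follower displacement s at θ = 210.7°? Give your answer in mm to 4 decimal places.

seg 1 [0°–64.1°] uniform, h=27: full span → s += 27 → s = 27.0000
seg 2 [64.1°–172.8°] simple-harmonic, h=-9: full span → s += -9 → s = 18.0000
seg 3 [172.8°–226.1°] cycloidal, h=27: θ=210.7° here. β=37.9, B=53.3. 27·(0.7111 − sin(2π·0.7111)/(2π)) = 23.3681 → s = 41.3681

41.3681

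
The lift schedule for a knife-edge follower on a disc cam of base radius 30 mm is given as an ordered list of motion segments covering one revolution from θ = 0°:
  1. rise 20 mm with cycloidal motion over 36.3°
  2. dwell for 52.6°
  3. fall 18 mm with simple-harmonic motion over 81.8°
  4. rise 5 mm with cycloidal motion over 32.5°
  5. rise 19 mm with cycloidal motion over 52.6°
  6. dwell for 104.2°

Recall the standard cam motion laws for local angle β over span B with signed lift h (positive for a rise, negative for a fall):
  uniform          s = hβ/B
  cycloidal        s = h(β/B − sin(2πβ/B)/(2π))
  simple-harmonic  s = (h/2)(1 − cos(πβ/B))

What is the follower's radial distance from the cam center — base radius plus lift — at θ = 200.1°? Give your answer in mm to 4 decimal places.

seg 1 [0°–36.3°] cycloidal, h=20: full span → s += 20 → s = 20.0000
seg 2 [36.3°–88.9°] dwell: s stays 20.0000
seg 3 [88.9°–170.7°] simple-harmonic, h=-18: full span → s += -18 → s = 2.0000
seg 4 [170.7°–203.2°] cycloidal, h=5: θ=200.1° here. β=29.4, B=32.5. 5·(0.9046 − sin(2π·0.9046)/(2π)) = 4.9720 → s = 6.9720
radial distance = base radius + s = 30 + 6.9720 = 36.9720

36.9720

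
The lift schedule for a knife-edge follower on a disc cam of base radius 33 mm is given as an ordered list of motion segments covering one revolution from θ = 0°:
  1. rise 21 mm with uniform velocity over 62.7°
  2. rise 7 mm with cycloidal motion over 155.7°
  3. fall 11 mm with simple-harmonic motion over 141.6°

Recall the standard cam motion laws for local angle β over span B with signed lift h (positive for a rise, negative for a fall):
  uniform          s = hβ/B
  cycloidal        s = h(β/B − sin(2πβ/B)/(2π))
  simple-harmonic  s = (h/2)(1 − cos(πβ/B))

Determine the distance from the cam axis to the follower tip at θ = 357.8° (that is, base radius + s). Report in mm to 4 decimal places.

seg 1 [0°–62.7°] uniform, h=21: full span → s += 21 → s = 21.0000
seg 2 [62.7°–218.4°] cycloidal, h=7: full span → s += 7 → s = 28.0000
seg 3 [218.4°–360°] simple-harmonic, h=-11: θ=357.8° here. β=139.4, B=141.6. -11/2·(1 − cos(π·0.9845)) = -10.9934 → s = 17.0066
radial distance = base radius + s = 33 + 17.0066 = 50.0066

50.0066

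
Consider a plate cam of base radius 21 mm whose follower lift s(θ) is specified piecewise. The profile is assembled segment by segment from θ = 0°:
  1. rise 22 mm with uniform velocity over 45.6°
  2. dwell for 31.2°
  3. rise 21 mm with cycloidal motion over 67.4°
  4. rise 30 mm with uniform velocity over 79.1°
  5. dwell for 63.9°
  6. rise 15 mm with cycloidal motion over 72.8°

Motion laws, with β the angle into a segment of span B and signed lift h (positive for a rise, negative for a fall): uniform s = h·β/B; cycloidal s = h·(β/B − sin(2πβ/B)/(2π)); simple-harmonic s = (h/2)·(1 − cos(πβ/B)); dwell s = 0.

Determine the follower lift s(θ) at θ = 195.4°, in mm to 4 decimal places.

seg 1 [0°–45.6°] uniform, h=22: full span → s += 22 → s = 22.0000
seg 2 [45.6°–76.8°] dwell: s stays 22.0000
seg 3 [76.8°–144.2°] cycloidal, h=21: full span → s += 21 → s = 43.0000
seg 4 [144.2°–223.3°] uniform, h=30: θ=195.4° here. β=51.2, B=79.1. 30·51.2/79.1 = 19.4185 → s = 62.4185

62.4185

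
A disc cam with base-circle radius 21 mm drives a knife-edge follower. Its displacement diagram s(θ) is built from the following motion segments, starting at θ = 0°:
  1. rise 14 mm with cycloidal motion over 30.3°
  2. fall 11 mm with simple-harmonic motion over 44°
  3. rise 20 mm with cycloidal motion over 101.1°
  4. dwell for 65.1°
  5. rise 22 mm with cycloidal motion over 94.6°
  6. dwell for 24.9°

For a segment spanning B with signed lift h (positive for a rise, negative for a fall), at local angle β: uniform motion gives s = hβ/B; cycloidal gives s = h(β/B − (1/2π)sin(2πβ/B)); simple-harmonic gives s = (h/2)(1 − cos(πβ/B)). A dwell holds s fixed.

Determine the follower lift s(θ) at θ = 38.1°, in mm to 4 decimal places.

seg 1 [0°–30.3°] cycloidal, h=14: full span → s += 14 → s = 14.0000
seg 2 [30.3°–74.3°] simple-harmonic, h=-11: θ=38.1° here. β=7.8, B=44. -11/2·(1 − cos(π·0.1773)) = -0.8311 → s = 13.1689

13.1689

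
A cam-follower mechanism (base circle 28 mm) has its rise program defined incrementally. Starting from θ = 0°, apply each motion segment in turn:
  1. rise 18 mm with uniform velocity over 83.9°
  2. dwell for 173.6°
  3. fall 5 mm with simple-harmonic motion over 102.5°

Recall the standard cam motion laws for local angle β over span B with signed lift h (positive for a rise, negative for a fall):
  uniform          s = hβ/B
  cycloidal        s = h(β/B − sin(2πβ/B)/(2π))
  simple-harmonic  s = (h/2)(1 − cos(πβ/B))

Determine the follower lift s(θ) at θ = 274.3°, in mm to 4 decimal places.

seg 1 [0°–83.9°] uniform, h=18: full span → s += 18 → s = 18.0000
seg 2 [83.9°–257.5°] dwell: s stays 18.0000
seg 3 [257.5°–360°] simple-harmonic, h=-5: θ=274.3° here. β=16.8, B=102.5. -5/2·(1 − cos(π·0.1639)) = -0.3242 → s = 17.6758

17.6758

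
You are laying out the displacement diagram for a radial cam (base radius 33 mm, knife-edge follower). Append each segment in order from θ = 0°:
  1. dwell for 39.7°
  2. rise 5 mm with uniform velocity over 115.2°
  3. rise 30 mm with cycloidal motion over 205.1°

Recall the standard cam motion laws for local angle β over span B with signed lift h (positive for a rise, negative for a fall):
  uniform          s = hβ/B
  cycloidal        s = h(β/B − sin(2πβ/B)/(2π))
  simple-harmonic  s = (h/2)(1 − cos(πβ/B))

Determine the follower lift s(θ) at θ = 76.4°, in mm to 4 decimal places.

seg 1 [0°–39.7°] dwell: s stays 0.0000
seg 2 [39.7°–154.9°] uniform, h=5: θ=76.4° here. β=36.7, B=115.2. 5·36.7/115.2 = 1.5929 → s = 1.5929

1.5929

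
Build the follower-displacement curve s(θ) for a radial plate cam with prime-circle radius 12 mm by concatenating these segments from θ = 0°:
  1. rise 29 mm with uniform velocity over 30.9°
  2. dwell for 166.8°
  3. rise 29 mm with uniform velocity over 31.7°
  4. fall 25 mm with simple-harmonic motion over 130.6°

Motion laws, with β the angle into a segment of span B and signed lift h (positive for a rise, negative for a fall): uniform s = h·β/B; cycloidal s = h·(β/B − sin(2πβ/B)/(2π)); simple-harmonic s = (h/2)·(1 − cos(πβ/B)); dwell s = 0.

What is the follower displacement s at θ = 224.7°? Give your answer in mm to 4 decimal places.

seg 1 [0°–30.9°] uniform, h=29: full span → s += 29 → s = 29.0000
seg 2 [30.9°–197.7°] dwell: s stays 29.0000
seg 3 [197.7°–229.4°] uniform, h=29: θ=224.7° here. β=27, B=31.7. 29·27/31.7 = 24.7003 → s = 53.7003

53.7003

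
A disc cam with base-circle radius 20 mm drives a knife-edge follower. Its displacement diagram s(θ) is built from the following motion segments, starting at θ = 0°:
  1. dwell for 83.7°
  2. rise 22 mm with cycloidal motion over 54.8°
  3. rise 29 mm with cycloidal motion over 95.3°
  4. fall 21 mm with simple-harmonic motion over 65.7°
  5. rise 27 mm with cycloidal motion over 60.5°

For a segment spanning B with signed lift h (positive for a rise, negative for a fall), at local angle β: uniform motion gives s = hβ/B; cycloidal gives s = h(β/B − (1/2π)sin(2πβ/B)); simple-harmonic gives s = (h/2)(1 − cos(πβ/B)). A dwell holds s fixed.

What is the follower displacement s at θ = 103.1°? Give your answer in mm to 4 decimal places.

seg 1 [0°–83.7°] dwell: s stays 0.0000
seg 2 [83.7°–138.5°] cycloidal, h=22: θ=103.1° here. β=19.4, B=54.8. 22·(0.3540 − sin(2π·0.3540)/(2π)) = 5.0084 → s = 5.0084

5.0084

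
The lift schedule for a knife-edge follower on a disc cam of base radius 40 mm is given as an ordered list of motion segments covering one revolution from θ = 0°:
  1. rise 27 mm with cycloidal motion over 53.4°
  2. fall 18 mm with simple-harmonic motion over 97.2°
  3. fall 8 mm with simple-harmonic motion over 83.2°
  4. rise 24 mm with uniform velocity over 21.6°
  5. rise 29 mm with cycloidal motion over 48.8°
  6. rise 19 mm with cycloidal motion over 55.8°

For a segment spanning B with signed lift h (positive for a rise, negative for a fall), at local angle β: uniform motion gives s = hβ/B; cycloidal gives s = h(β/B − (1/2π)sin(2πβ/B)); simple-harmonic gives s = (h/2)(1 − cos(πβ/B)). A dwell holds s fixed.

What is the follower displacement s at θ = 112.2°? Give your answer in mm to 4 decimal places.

seg 1 [0°–53.4°] cycloidal, h=27: full span → s += 27 → s = 27.0000
seg 2 [53.4°–150.6°] simple-harmonic, h=-18: θ=112.2° here. β=58.8, B=97.2. -18/2·(1 − cos(π·0.6049)) = -11.9136 → s = 15.0864

15.0864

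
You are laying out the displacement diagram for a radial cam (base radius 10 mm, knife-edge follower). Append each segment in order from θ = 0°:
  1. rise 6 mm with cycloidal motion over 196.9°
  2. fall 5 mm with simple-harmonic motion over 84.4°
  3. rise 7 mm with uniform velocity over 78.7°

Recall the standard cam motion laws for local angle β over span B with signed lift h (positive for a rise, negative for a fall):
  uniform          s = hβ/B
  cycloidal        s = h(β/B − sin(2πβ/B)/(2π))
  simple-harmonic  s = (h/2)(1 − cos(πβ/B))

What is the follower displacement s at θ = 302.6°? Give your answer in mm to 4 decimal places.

seg 1 [0°–196.9°] cycloidal, h=6: full span → s += 6 → s = 6.0000
seg 2 [196.9°–281.3°] simple-harmonic, h=-5: full span → s += -5 → s = 1.0000
seg 3 [281.3°–360°] uniform, h=7: θ=302.6° here. β=21.3, B=78.7. 7·21.3/78.7 = 1.8945 → s = 2.8945

2.8945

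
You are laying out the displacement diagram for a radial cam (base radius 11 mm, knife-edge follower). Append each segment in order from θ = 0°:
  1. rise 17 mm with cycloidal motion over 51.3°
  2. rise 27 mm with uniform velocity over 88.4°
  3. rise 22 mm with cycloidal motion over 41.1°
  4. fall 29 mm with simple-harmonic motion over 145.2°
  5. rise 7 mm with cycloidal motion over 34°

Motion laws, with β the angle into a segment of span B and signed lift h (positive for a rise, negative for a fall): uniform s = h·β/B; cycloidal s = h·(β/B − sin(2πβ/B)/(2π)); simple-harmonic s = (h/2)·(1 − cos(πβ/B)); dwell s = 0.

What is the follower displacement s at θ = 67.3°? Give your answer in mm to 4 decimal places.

seg 1 [0°–51.3°] cycloidal, h=17: full span → s += 17 → s = 17.0000
seg 2 [51.3°–139.7°] uniform, h=27: θ=67.3° here. β=16, B=88.4. 27·16/88.4 = 4.8869 → s = 21.8869

21.8869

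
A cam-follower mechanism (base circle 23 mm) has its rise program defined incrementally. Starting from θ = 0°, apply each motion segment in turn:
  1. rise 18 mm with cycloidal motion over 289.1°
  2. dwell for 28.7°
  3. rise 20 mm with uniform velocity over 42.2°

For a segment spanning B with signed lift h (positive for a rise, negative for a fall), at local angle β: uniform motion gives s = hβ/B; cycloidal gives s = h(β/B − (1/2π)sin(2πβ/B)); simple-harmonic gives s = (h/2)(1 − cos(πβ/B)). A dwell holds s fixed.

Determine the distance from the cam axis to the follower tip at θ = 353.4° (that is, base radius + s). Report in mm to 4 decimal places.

seg 1 [0°–289.1°] cycloidal, h=18: full span → s += 18 → s = 18.0000
seg 2 [289.1°–317.8°] dwell: s stays 18.0000
seg 3 [317.8°–360°] uniform, h=20: θ=353.4° here. β=35.6, B=42.2. 20·35.6/42.2 = 16.8720 → s = 34.8720
radial distance = base radius + s = 23 + 34.8720 = 57.8720

57.8720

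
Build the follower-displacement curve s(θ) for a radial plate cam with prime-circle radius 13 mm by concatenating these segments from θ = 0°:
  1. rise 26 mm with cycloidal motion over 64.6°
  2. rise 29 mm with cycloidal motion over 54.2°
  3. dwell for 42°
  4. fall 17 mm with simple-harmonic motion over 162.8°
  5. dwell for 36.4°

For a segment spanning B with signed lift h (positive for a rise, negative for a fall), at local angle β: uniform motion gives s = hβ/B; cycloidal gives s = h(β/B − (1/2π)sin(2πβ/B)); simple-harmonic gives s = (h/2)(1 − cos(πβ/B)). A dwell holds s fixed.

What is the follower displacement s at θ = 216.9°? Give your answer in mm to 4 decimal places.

seg 1 [0°–64.6°] cycloidal, h=26: full span → s += 26 → s = 26.0000
seg 2 [64.6°–118.8°] cycloidal, h=29: full span → s += 29 → s = 55.0000
seg 3 [118.8°–160.8°] dwell: s stays 55.0000
seg 4 [160.8°–323.6°] simple-harmonic, h=-17: θ=216.9° here. β=56.1, B=162.8. -17/2·(1 − cos(π·0.3446)) = -4.5130 → s = 50.4870

50.4870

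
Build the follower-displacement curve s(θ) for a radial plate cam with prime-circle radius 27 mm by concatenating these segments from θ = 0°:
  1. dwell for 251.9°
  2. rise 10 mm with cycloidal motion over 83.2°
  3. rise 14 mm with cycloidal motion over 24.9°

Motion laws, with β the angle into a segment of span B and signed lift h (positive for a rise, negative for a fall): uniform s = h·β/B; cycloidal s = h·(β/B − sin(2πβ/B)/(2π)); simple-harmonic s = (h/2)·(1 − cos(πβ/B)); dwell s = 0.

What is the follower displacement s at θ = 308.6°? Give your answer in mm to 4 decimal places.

seg 1 [0°–251.9°] dwell: s stays 0.0000
seg 2 [251.9°–335.1°] cycloidal, h=10: θ=308.6° here. β=56.7, B=83.2. 10·(0.6815 − sin(2π·0.6815)/(2π)) = 8.2613 → s = 8.2613

8.2613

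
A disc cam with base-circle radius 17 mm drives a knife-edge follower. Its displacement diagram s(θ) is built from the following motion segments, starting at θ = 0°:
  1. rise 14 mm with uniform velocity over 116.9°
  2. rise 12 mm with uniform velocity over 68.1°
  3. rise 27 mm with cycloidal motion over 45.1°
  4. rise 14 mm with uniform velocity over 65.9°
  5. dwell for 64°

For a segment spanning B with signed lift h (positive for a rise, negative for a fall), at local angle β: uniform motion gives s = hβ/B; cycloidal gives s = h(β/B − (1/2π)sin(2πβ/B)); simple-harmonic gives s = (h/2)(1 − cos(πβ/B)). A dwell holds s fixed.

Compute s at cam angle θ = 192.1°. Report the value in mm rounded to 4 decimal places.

seg 1 [0°–116.9°] uniform, h=14: full span → s += 14 → s = 14.0000
seg 2 [116.9°–185°] uniform, h=12: full span → s += 12 → s = 26.0000
seg 3 [185°–230.1°] cycloidal, h=27: θ=192.1° here. β=7.1, B=45.1. 27·(0.1574 − sin(2π·0.1574)/(2π)) = 0.6600 → s = 26.6600

26.6600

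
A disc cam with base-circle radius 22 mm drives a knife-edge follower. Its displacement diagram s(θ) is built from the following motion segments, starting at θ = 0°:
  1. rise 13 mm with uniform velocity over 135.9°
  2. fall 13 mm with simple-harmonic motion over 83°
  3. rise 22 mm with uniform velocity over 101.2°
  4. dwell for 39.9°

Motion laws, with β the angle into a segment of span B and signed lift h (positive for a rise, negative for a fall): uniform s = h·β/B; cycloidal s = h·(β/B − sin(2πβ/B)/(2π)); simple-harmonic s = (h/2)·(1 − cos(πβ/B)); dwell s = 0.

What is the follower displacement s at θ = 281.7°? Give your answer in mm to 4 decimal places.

seg 1 [0°–135.9°] uniform, h=13: full span → s += 13 → s = 13.0000
seg 2 [135.9°–218.9°] simple-harmonic, h=-13: full span → s += -13 → s = 0.0000
seg 3 [218.9°–320.1°] uniform, h=22: θ=281.7° here. β=62.8, B=101.2. 22·62.8/101.2 = 13.6522 → s = 13.6522

13.6522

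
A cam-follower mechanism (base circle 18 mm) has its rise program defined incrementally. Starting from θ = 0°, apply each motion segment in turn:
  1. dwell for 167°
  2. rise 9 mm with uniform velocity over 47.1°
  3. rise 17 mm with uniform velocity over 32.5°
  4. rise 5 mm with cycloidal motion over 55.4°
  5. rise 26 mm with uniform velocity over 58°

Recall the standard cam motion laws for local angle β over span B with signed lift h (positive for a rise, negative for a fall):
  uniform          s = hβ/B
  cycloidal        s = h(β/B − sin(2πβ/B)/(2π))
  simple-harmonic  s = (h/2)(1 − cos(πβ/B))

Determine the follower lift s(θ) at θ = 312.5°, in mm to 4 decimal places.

seg 1 [0°–167°] dwell: s stays 0.0000
seg 2 [167°–214.1°] uniform, h=9: full span → s += 9 → s = 9.0000
seg 3 [214.1°–246.6°] uniform, h=17: full span → s += 17 → s = 26.0000
seg 4 [246.6°–302°] cycloidal, h=5: full span → s += 5 → s = 31.0000
seg 5 [302°–360°] uniform, h=26: θ=312.5° here. β=10.5, B=58. 26·10.5/58 = 4.7069 → s = 35.7069

35.7069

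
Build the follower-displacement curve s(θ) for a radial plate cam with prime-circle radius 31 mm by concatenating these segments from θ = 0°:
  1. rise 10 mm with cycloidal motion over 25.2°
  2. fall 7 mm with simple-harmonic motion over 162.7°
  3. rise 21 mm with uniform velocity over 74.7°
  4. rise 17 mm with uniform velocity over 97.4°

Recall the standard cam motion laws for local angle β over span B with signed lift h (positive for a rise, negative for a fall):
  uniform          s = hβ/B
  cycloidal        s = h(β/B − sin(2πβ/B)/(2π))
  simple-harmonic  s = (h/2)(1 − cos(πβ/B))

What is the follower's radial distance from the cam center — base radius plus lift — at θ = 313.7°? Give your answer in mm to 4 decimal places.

seg 1 [0°–25.2°] cycloidal, h=10: full span → s += 10 → s = 10.0000
seg 2 [25.2°–187.9°] simple-harmonic, h=-7: full span → s += -7 → s = 3.0000
seg 3 [187.9°–262.6°] uniform, h=21: full span → s += 21 → s = 24.0000
seg 4 [262.6°–360°] uniform, h=17: θ=313.7° here. β=51.1, B=97.4. 17·51.1/97.4 = 8.9189 → s = 32.9189
radial distance = base radius + s = 31 + 32.9189 = 63.9189

63.9189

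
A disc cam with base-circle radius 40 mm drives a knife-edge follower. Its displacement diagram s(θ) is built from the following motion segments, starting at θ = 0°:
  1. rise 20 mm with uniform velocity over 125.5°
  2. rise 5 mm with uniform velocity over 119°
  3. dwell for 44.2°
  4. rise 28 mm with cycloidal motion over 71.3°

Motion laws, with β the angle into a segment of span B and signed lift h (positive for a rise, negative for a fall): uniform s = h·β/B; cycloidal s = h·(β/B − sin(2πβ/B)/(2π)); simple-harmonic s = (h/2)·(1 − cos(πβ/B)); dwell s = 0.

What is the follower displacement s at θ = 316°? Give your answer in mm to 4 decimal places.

seg 1 [0°–125.5°] uniform, h=20: full span → s += 20 → s = 20.0000
seg 2 [125.5°–244.5°] uniform, h=5: full span → s += 5 → s = 25.0000
seg 3 [244.5°–288.7°] dwell: s stays 25.0000
seg 4 [288.7°–360°] cycloidal, h=28: θ=316° here. β=27.3, B=71.3. 28·(0.3829 − sin(2π·0.3829)/(2π)) = 7.7298 → s = 32.7298

32.7298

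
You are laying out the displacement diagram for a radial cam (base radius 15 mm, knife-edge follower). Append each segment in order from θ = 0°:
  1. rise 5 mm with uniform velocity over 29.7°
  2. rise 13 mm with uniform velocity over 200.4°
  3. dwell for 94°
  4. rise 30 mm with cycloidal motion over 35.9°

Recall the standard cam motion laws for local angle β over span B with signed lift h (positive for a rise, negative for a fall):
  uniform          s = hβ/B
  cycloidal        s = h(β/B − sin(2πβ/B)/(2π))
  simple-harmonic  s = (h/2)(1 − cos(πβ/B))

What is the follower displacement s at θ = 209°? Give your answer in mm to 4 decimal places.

seg 1 [0°–29.7°] uniform, h=5: full span → s += 5 → s = 5.0000
seg 2 [29.7°–230.1°] uniform, h=13: θ=209° here. β=179.3, B=200.4. 13·179.3/200.4 = 11.6312 → s = 16.6312

16.6312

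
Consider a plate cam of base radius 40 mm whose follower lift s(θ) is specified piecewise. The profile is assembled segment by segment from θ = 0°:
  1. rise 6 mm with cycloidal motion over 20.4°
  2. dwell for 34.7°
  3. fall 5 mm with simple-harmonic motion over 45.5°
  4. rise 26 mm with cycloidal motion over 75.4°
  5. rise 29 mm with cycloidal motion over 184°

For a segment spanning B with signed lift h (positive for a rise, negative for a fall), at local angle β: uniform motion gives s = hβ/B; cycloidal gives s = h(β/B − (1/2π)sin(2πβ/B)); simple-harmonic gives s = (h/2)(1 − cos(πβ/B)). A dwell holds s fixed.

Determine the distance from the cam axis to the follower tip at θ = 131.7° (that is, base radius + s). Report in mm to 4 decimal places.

seg 1 [0°–20.4°] cycloidal, h=6: full span → s += 6 → s = 6.0000
seg 2 [20.4°–55.1°] dwell: s stays 6.0000
seg 3 [55.1°–100.6°] simple-harmonic, h=-5: full span → s += -5 → s = 1.0000
seg 4 [100.6°–176°] cycloidal, h=26: θ=131.7° here. β=31.1, B=75.4. 26·(0.4125 − sin(2π·0.4125)/(2π)) = 8.5613 → s = 9.5613
radial distance = base radius + s = 40 + 9.5613 = 49.5613

49.5613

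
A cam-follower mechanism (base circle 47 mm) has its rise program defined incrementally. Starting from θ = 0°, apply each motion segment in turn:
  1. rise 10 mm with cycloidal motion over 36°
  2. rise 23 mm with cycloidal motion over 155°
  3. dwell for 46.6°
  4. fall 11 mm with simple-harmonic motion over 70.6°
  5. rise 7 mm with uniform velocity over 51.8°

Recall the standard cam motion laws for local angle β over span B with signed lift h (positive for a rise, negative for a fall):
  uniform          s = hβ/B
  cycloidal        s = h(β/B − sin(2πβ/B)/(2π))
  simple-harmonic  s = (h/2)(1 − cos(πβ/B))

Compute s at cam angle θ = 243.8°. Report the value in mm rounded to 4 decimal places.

seg 1 [0°–36°] cycloidal, h=10: full span → s += 10 → s = 10.0000
seg 2 [36°–191°] cycloidal, h=23: full span → s += 23 → s = 33.0000
seg 3 [191°–237.6°] dwell: s stays 33.0000
seg 4 [237.6°–308.2°] simple-harmonic, h=-11: θ=243.8° here. β=6.2, B=70.6. -11/2·(1 − cos(π·0.0878)) = -0.2080 → s = 32.7920

32.7920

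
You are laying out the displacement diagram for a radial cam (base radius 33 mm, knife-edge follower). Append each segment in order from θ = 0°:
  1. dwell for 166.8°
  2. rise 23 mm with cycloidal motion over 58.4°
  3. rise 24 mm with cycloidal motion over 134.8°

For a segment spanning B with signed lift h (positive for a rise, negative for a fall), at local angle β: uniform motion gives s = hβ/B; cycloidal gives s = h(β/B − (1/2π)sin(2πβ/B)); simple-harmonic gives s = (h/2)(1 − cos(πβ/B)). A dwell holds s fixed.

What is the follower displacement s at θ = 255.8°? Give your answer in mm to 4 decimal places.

seg 1 [0°–166.8°] dwell: s stays 0.0000
seg 2 [166.8°–225.2°] cycloidal, h=23: full span → s += 23 → s = 23.0000
seg 3 [225.2°–360°] cycloidal, h=24: θ=255.8° here. β=30.6, B=134.8. 24·(0.2270 − sin(2π·0.2270)/(2π)) = 1.6682 → s = 24.6682

24.6682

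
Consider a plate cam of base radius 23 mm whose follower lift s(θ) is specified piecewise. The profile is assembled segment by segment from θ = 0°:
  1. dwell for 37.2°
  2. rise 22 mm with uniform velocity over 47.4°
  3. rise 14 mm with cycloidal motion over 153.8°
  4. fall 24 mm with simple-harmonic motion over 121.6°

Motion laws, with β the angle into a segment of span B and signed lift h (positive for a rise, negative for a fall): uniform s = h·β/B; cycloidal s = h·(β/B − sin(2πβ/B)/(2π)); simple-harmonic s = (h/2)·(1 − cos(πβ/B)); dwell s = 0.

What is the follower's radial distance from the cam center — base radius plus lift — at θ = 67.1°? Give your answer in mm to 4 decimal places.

seg 1 [0°–37.2°] dwell: s stays 0.0000
seg 2 [37.2°–84.6°] uniform, h=22: θ=67.1° here. β=29.9, B=47.4. 22·29.9/47.4 = 13.8776 → s = 13.8776
radial distance = base radius + s = 23 + 13.8776 = 36.8776

36.8776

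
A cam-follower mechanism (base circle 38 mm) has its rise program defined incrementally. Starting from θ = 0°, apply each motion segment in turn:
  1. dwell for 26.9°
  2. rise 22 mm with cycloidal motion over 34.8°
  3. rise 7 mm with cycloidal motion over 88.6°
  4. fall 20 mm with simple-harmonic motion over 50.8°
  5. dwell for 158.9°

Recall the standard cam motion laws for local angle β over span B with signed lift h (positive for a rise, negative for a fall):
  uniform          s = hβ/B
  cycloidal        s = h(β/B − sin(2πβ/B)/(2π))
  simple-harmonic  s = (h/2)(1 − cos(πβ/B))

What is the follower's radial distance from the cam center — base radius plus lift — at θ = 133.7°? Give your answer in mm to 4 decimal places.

seg 1 [0°–26.9°] dwell: s stays 0.0000
seg 2 [26.9°–61.7°] cycloidal, h=22: full span → s += 22 → s = 22.0000
seg 3 [61.7°–150.3°] cycloidal, h=7: θ=133.7° here. β=72, B=88.6. 7·(0.8126 − sin(2π·0.8126)/(2π)) = 6.7174 → s = 28.7174
radial distance = base radius + s = 38 + 28.7174 = 66.7174

66.7174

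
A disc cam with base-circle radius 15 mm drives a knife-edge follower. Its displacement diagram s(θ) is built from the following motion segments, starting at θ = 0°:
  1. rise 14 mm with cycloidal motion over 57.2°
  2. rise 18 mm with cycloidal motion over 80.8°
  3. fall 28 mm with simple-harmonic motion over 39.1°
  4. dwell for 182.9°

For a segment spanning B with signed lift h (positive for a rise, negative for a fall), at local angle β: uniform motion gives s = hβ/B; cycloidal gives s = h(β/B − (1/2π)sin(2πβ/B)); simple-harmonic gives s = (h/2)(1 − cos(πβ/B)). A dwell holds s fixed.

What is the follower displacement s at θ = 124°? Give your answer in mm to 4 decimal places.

seg 1 [0°–57.2°] cycloidal, h=14: full span → s += 14 → s = 14.0000
seg 2 [57.2°–138°] cycloidal, h=18: θ=124° here. β=66.8, B=80.8. 18·(0.8267 − sin(2π·0.8267)/(2π)) = 17.4194 → s = 31.4194

31.4194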